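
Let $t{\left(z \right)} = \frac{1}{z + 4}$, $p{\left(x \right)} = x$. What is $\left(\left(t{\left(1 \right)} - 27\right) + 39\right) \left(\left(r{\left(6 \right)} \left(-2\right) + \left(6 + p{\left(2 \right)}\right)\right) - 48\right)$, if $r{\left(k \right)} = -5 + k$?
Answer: $- \frac{2562}{5} \approx -512.4$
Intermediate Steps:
$t{\left(z \right)} = \frac{1}{4 + z}$
$\left(\left(t{\left(1 \right)} - 27\right) + 39\right) \left(\left(r{\left(6 \right)} \left(-2\right) + \left(6 + p{\left(2 \right)}\right)\right) - 48\right) = \left(\left(\frac{1}{4 + 1} - 27\right) + 39\right) \left(\left(\left(-5 + 6\right) \left(-2\right) + \left(6 + 2\right)\right) - 48\right) = \left(\left(\frac{1}{5} - 27\right) + 39\right) \left(\left(1 \left(-2\right) + 8\right) - 48\right) = \left(\left(\frac{1}{5} - 27\right) + 39\right) \left(\left(-2 + 8\right) - 48\right) = \left(- \frac{134}{5} + 39\right) \left(6 - 48\right) = \frac{61}{5} \left(-42\right) = - \frac{2562}{5}$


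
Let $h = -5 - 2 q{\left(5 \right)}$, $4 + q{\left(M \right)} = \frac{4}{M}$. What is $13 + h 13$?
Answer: $\frac{156}{5} \approx 31.2$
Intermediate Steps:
$q{\left(M \right)} = -4 + \frac{4}{M}$
$h = \frac{7}{5}$ ($h = -5 - 2 \left(-4 + \frac{4}{5}\right) = -5 - - \frac{32}{5} = -5 + \frac{32}{5} = \frac{7}{5} \approx 1.4$)
$13 + h 13 = 13 + \frac{7}{5} \cdot 13 = 13 + \frac{91}{5} = \frac{156}{5}$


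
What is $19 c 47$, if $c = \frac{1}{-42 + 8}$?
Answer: $- \frac{893}{34} \approx -26.265$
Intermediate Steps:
$c = - \frac{1}{34}$ ($c = \frac{1}{-34} = - \frac{1}{34} \approx -0.029412$)
$19 c 47 = 19 \left(- \frac{1}{34}\right) 47 = \left(- \frac{19}{34}\right) 47 = - \frac{893}{34}$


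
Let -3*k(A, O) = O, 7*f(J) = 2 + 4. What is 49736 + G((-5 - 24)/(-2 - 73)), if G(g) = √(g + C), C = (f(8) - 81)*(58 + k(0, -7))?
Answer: 49736 + I*√53304762/105 ≈ 49736.0 + 69.533*I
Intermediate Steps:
f(J) = 6/7 (f(J) = (2 + 4)/7 = (⅐)*6 = 6/7)
k(A, O) = -O/3
C = -33847/7 (C = (6/7 - 81)*(58 - ⅓*(-7)) = -561*(58 + 7/3)/7 = -561/7*181/3 = -33847/7 ≈ -4835.3)
G(g) = √(-33847/7 + g) (G(g) = √(g - 33847/7) = √(-33847/7 + g))
49736 + G((-5 - 24)/(-2 - 73)) = 49736 + √(-236929 + 49*((-5 - 24)/(-2 - 73)))/7 = 49736 + √(-236929 + 49*(-29/(-75)))/7 = 49736 + √(-236929 + 49*(-29*(-1/75)))/7 = 49736 + √(-236929 + 49*(29/75))/7 = 49736 + √(-236929 + 1421/75)/7 = 49736 + √(-17768254/75)/7 = 49736 + (I*√53304762/15)/7 = 49736 + I*√53304762/105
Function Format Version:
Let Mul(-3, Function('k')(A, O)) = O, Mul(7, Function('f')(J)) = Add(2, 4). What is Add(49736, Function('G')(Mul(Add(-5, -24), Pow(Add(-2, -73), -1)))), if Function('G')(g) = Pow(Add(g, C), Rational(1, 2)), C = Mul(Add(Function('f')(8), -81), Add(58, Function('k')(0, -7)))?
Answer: Add(49736, Mul(Rational(1, 105), I, Pow(53304762, Rational(1, 2)))) ≈ Add(49736., Mul(69.533, I))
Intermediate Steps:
Function('f')(J) = Rational(6, 7) (Function('f')(J) = Mul(Rational(1, 7), Add(2, 4)) = Mul(Rational(1, 7), 6) = Rational(6, 7))
Function('k')(A, O) = Mul(Rational(-1, 3), O)
C = Rational(-33847, 7) (C = Mul(Add(Rational(6, 7), -81), Add(58, Mul(Rational(-1, 3), -7))) = Mul(Rational(-561, 7), Add(58, Rational(7, 3))) = Mul(Rational(-561, 7), Rational(181, 3)) = Rational(-33847, 7) ≈ -4835.3)
Function('G')(g) = Pow(Add(Rational(-33847, 7), g), Rational(1, 2)) (Function('G')(g) = Pow(Add(g, Rational(-33847, 7)), Rational(1, 2)) = Pow(Add(Rational(-33847, 7), g), Rational(1, 2)))
Add(49736, Function('G')(Mul(Add(-5, -24), Pow(Add(-2, -73), -1)))) = Add(49736, Mul(Rational(1, 7), Pow(Add(-236929, Mul(49, Mul(Add(-5, -24), Pow(Add(-2, -73), -1)))), Rational(1, 2)))) = Add(49736, Mul(Rational(1, 7), Pow(Add(-236929, Mul(49, Mul(-29, Pow(-75, -1)))), Rational(1, 2)))) = Add(49736, Mul(Rational(1, 7), Pow(Add(-236929, Mul(49, Mul(-29, Rational(-1, 75)))), Rational(1, 2)))) = Add(49736, Mul(Rational(1, 7), Pow(Add(-236929, Mul(49, Rational(29, 75))), Rational(1, 2)))) = Add(49736, Mul(Rational(1, 7), Pow(Add(-236929, Rational(1421, 75)), Rational(1, 2)))) = Add(49736, Mul(Rational(1, 7), Pow(Rational(-17768254, 75), Rational(1, 2)))) = Add(49736, Mul(Rational(1, 7), Mul(Rational(1, 15), I, Pow(53304762, Rational(1, 2))))) = Add(49736, Mul(Rational(1, 105), I, Pow(53304762, Rational(1, 2))))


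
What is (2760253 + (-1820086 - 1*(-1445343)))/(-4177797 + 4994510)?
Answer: 2385510/816713 ≈ 2.9209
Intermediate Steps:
(2760253 + (-1820086 - 1*(-1445343)))/(-4177797 + 4994510) = (2760253 + (-1820086 + 1445343))/816713 = (2760253 - 374743)*(1/816713) = 2385510*(1/816713) = 2385510/816713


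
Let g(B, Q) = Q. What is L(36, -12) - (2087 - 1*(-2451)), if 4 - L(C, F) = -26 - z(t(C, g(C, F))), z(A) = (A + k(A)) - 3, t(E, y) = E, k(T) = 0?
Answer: -4475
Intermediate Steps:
z(A) = -3 + A (z(A) = (A + 0) - 3 = A - 3 = -3 + A)
L(C, F) = 27 + C (L(C, F) = 4 - (-26 - (-3 + C)) = 4 - (-26 + (3 - C)) = 4 - (-23 - C) = 4 + (23 + C) = 27 + C)
L(36, -12) - (2087 - 1*(-2451)) = (27 + 36) - (2087 - 1*(-2451)) = 63 - (2087 + 2451) = 63 - 1*4538 = 63 - 4538 = -4475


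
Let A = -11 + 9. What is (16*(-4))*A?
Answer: 128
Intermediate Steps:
A = -2
(16*(-4))*A = (16*(-4))*(-2) = -64*(-2) = 128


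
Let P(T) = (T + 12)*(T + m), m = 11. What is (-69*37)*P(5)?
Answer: -694416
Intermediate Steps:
P(T) = (11 + T)*(12 + T) (P(T) = (T + 12)*(T + 11) = (12 + T)*(11 + T) = (11 + T)*(12 + T))
(-69*37)*P(5) = (-69*37)*(132 + 5**2 + 23*5) = -2553*(132 + 25 + 115) = -2553*272 = -694416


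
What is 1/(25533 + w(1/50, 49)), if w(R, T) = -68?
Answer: 1/25465 ≈ 3.9270e-5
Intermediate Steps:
1/(25533 + w(1/50, 49)) = 1/(25533 - 68) = 1/25465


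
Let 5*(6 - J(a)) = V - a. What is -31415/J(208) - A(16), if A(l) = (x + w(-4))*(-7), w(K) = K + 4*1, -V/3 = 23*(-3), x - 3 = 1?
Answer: -156207/31 ≈ -5038.9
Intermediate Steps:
x = 4 (x = 3 + 1 = 4)
V = 207 (V = -69*(-3) = -3*(-69) = 207)
J(a) = -177/5 + a/5 (J(a) = 6 - (207 - a)/5 = 6 + (-207/5 + a/5) = -177/5 + a/5)
w(K) = 4 + K (w(K) = K + 4 = 4 + K)
A(l) = -28 (A(l) = (4 + (4 - 4))*(-7) = (4 + 0)*(-7) = 4*(-7) = -28)
-31415/J(208) - A(16) = -31415/(-177/5 + (⅕)*208) - 1*(-28) = -31415/(-177/5 + 208/5) + 28 = -31415/31/5 + 28 = -31415*5/31 + 28 = -157075/31 + 28 = -156207/31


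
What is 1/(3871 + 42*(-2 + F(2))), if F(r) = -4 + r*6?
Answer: 1/4123 ≈ 0.00024254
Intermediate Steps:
F(r) = -4 + 6*r
1/(3871 + 42*(-2 + F(2))) = 1/(3871 + 42*(-2 + (-4 + 6*2))) = 1/(3871 + 42*(-2 + (-4 + 12))) = 1/(3871 + 42*(-2 + 8)) = 1/(3871 + 42*6) = 1/(3871 + 252) = 1/4123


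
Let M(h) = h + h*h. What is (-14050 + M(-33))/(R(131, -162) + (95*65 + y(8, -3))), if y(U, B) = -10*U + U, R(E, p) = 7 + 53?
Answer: -12994/6163 ≈ -2.1084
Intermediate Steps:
R(E, p) = 60
y(U, B) = -9*U
M(h) = h + h²
(-14050 + M(-33))/(R(131, -162) + (95*65 + y(8, -3))) = (-14050 - 33*(1 - 33))/(60 + (95*65 - 9*8)) = (-14050 - 33*(-32))/(60 + (6175 - 72)) = (-14050 + 1056)/(60 + 6103) = -12994/6163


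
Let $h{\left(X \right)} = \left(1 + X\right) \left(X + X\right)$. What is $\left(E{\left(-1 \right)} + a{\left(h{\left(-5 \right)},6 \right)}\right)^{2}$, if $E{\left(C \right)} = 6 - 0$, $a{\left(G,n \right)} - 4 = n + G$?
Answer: $3136$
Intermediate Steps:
$h{\left(X \right)} = 2 X \left(1 + X\right)$ ($h{\left(X \right)} = \left(1 + X\right) 2 X = 2 X \left(1 + X\right)$)
$a{\left(G,n \right)} = 4 + G + n$ ($a{\left(G,n \right)} = 4 + \left(n + G\right) = 4 + \left(G + n\right) = 4 + G + n$)
$E{\left(C \right)} = 6$ ($E{\left(C \right)} = 6 + 0 = 6$)
$\left(E{\left(-1 \right)} + a{\left(h{\left(-5 \right)},6 \right)}\right)^{2} = \left(6 + \left(4 + 2 \left(-5\right) \left(1 - 5\right) + 6\right)\right)^{2} = \left(6 + \left(4 + 2 \left(-5\right) \left(-4\right) + 6\right)\right)^{2} = \left(6 + \left(4 + 40 + 6\right)\right)^{2} = \left(6 + 50\right)^{2} = 56^{2} = 3136$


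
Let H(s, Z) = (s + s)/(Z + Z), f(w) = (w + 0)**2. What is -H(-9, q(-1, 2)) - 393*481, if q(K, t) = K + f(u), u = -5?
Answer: -1512261/8 ≈ -1.8903e+5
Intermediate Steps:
f(w) = w**2
q(K, t) = 25 + K (q(K, t) = K + (-5)**2 = K + 25 = 25 + K)
H(s, Z) = s/Z (H(s, Z) = (2*s)/((2*Z)) = (2*s)*(1/(2*Z)) = s/Z)
-H(-9, q(-1, 2)) - 393*481 = -(-9)/(25 - 1) - 393*481 = -(-9)/24 - 189033 = -1*(-3/8) - 189033 = 3/8 - 189033 = -1512261/8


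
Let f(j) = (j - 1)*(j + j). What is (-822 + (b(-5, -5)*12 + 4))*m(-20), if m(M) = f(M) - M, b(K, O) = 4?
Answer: -662200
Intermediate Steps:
f(j) = 2*j*(-1 + j) (f(j) = (-1 + j)*(2*j) = 2*j*(-1 + j))
m(M) = -M + 2*M*(-1 + M) (m(M) = 2*M*(-1 + M) - M = -M + 2*M*(-1 + M))
(-822 + (b(-5, -5)*12 + 4))*m(-20) = (-822 + (4*12 + 4))*(-20*(-3 + 2*(-20))) = (-822 + (48 + 4))*(-20*(-3 - 40)) = (-822 + 52)*(-20*(-43)) = -770*860 = -662200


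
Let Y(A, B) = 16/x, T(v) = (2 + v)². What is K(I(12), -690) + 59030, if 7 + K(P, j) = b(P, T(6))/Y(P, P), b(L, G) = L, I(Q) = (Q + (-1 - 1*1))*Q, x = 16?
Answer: 59143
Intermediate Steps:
I(Q) = Q*(-2 + Q) (I(Q) = (Q + (-1 - 1))*Q = (Q - 2)*Q = (-2 + Q)*Q = Q*(-2 + Q))
Y(A, B) = 1 (Y(A, B) = 16/16 = 16*(1/16) = 1)
K(P, j) = -7 + P (K(P, j) = -7 + P/1 = -7 + P*1 = -7 + P)
K(I(12), -690) + 59030 = (-7 + 12*(-2 + 12)) + 59030 = (-7 + 12*10) + 59030 = (-7 + 120) + 59030 = 113 + 59030 = 59143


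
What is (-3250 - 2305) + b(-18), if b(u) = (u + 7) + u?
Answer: -5584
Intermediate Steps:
b(u) = 7 + 2*u (b(u) = (7 + u) + u = 7 + 2*u)
(-3250 - 2305) + b(-18) = (-3250 - 2305) + (7 + 2*(-18)) = -5555 + (7 - 36) = -5555 - 29 = -5584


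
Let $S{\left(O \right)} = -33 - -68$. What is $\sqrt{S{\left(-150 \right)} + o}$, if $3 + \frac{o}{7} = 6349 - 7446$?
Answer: $i \sqrt{7665} \approx 87.55 i$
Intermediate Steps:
$S{\left(O \right)} = 35$ ($S{\left(O \right)} = -33 + 68 = 35$)
$o = -7700$ ($o = -21 + 7 \left(6349 - 7446\right) = -21 + 7 \left(-1097\right) = -21 - 7679 = -7700$)
$\sqrt{S{\left(-150 \right)} + o} = \sqrt{35 - 7700} = \sqrt{-7665} = i \sqrt{7665}$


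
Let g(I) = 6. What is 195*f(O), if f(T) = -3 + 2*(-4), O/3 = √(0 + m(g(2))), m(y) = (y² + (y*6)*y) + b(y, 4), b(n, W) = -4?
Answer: -2145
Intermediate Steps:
m(y) = -4 + 7*y² (m(y) = (y² + (y*6)*y) - 4 = (y² + (6*y)*y) - 4 = (y² + 6*y²) - 4 = 7*y² - 4 = -4 + 7*y²)
O = 6*√62 (O = 3*√(0 + (-4 + 7*6²)) = 3*√(0 + (-4 + 7*36)) = 3*√(0 + (-4 + 252)) = 3*√(0 + 248) = 3*√248 = 3*(2*√62) = 6*√62 ≈ 47.244)
f(T) = -11 (f(T) = -3 - 8 = -11)
195*f(O) = 195*(-11) = -2145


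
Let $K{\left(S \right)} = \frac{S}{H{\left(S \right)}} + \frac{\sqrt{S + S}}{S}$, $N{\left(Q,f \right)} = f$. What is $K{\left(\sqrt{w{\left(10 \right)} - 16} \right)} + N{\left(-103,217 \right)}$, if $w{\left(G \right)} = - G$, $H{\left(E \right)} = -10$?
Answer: $217 - \frac{i \sqrt{26}}{10} - \frac{\sqrt[4]{2} \cdot 13^{\frac{3}{4}} i^{\frac{3}{2}}}{13} \approx 217.44 - 0.95275 i$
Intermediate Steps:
$K{\left(S \right)} = - \frac{S}{10} + \frac{\sqrt{2}}{\sqrt{S}}$ ($K{\left(S \right)} = \frac{S}{-10} + \frac{\sqrt{S + S}}{S} = S \left(- \frac{1}{10}\right) + \frac{\sqrt{2 S}}{S} = - \frac{S}{10} + \frac{\sqrt{2} \sqrt{S}}{S} = - \frac{S}{10} + \frac{\sqrt{2}}{\sqrt{S}}$)
$K{\left(\sqrt{w{\left(10 \right)} - 16} \right)} + N{\left(-103,217 \right)} = \left(- \frac{\sqrt{\left(-1\right) 10 - 16}}{10} + \frac{\sqrt{2}}{\sqrt[4]{\left(-1\right) 10 - 16}}\right) + 217 = \left(- \frac{\sqrt{-10 - 16}}{10} + \frac{\sqrt{2}}{\sqrt[4]{-10 - 16}}\right) + 217 = \left(- \frac{\sqrt{-26}}{10} + \frac{\sqrt{2}}{\sqrt[4]{-26}}\right) + 217 = \left(- \frac{i \sqrt{26}}{10} + \frac{\sqrt{2}}{\sqrt[4]{26} \sqrt{i}}\right) + 217 = \left(- \frac{i \sqrt{26}}{10} + \sqrt{2} \frac{26^{\frac{3}{4}} \left(- i^{\frac{3}{2}}\right)}{26}\right) + 217 = \left(- \frac{i \sqrt{26}}{10} - \frac{\sqrt[4]{2} \cdot 13^{\frac{3}{4}} i^{\frac{3}{2}}}{13}\right) + 217 = 217 - \frac{i \sqrt{26}}{10} - \frac{\sqrt[4]{2} \cdot 13^{\frac{3}{4}} i^{\frac{3}{2}}}{13}$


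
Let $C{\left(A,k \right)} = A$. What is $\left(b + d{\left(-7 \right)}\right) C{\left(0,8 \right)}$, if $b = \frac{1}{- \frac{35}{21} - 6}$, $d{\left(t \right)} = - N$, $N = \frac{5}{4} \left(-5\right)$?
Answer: $0$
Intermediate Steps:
$N = - \frac{25}{4}$ ($N = 5 \cdot \frac{1}{4} \left(-5\right) = \frac{5}{4} \left(-5\right) = - \frac{25}{4} \approx -6.25$)
$d{\left(t \right)} = \frac{25}{4}$ ($d{\left(t \right)} = \left(-1\right) \left(- \frac{25}{4}\right) = \frac{25}{4}$)
$b = - \frac{3}{23}$ ($b = \frac{1}{\left(-35\right) \frac{1}{21} - 6} = \frac{1}{- \frac{5}{3} - 6} = \frac{1}{- \frac{23}{3}} = - \frac{3}{23} \approx -0.13043$)
$\left(b + d{\left(-7 \right)}\right) C{\left(0,8 \right)} = \left(- \frac{3}{23} + \frac{25}{4}\right) 0 = \frac{563}{92} \cdot 0 = 0$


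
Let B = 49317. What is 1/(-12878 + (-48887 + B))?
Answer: -1/12448 ≈ -8.0334e-5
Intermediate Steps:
1/(-12878 + (-48887 + B)) = 1/(-12878 + (-48887 + 49317)) = 1/(-12878 + 430) = 1/(-12448) = -1/12448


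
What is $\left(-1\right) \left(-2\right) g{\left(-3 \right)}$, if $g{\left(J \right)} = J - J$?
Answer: $0$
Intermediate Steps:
$g{\left(J \right)} = 0$
$\left(-1\right) \left(-2\right) g{\left(-3 \right)} = \left(-1\right) \left(-2\right) 0 = 2 \cdot 0 = 0$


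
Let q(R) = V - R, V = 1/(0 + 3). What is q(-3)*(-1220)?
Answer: -12200/3 ≈ -4066.7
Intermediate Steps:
V = ⅓ (V = 1/3 = ⅓ ≈ 0.33333)
q(R) = ⅓ - R
q(-3)*(-1220) = (⅓ - 1*(-3))*(-1220) = (⅓ + 3)*(-1220) = (10/3)*(-1220) = -12200/3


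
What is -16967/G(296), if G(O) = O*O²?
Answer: -16967/25934336 ≈ -0.00065423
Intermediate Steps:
G(O) = O³
-16967/G(296) = -16967/(296³) = -16967/25934336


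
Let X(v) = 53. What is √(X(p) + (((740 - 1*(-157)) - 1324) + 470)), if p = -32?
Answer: 4*√6 ≈ 9.7980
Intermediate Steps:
√(X(p) + (((740 - 1*(-157)) - 1324) + 470)) = √(53 + (((740 - 1*(-157)) - 1324) + 470)) = √(53 + (((740 + 157) - 1324) + 470)) = √(53 + ((897 - 1324) + 470)) = √(53 + (-427 + 470)) = √(53 + 43) = √96 = 4*√6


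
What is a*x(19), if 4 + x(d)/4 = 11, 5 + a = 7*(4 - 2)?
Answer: 252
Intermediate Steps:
a = 9 (a = -5 + 7*(4 - 2) = -5 + 7*2 = -5 + 14 = 9)
x(d) = 28 (x(d) = -16 + 4*11 = -16 + 44 = 28)
a*x(19) = 9*28 = 252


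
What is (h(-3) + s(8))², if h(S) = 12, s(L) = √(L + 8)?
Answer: 256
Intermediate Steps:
s(L) = √(8 + L)
(h(-3) + s(8))² = (12 + √(8 + 8))² = (12 + √16)² = (12 + 4)² = 16² = 256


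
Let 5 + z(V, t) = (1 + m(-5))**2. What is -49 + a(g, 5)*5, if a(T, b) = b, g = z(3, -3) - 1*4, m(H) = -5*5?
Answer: -24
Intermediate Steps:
m(H) = -25
z(V, t) = 571 (z(V, t) = -5 + (1 - 25)**2 = -5 + (-24)**2 = -5 + 576 = 571)
g = 567 (g = 571 - 1*4 = 571 - 4 = 567)
-49 + a(g, 5)*5 = -49 + 5*5 = -49 + 25 = -24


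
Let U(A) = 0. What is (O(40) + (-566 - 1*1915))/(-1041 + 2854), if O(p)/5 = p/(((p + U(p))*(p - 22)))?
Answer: -6379/4662 ≈ -1.3683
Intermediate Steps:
O(p) = 5/(-22 + p) (O(p) = 5*(p/(((p + 0)*(p - 22)))) = 5*(p/((p*(-22 + p)))) = 5*(p*(1/(p*(-22 + p)))) = 5/(-22 + p))
(O(40) + (-566 - 1*1915))/(-1041 + 2854) = (5/(-22 + 40) + (-566 - 1*1915))/(-1041 + 2854) = (5/18 + (-566 - 1915))/1813 = (5*(1/18) - 2481)*(1/1813) = (5/18 - 2481)*(1/1813) = -44653/18*1/1813 = -6379/4662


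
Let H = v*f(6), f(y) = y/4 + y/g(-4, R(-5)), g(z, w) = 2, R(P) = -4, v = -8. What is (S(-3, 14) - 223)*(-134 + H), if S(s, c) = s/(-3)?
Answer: 37740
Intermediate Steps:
S(s, c) = -s/3 (S(s, c) = s*(-1/3) = -s/3)
f(y) = 3*y/4 (f(y) = y/4 + y/2 = 3*y/4)
H = -36 (H = -6*6 = -8*9/2 = -36)
(S(-3, 14) - 223)*(-134 + H) = (-1/3*(-3) - 223)*(-134 - 36) = (1 - 223)*(-170) = -222*(-170) = 37740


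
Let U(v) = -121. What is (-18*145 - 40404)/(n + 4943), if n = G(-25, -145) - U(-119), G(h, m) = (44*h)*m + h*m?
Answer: -14338/56063 ≈ -0.25575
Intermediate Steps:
G(h, m) = 45*h*m (G(h, m) = 44*h*m + h*m = 45*h*m)
n = 163246 (n = 45*(-25)*(-145) - 1*(-121) = 163125 + 121 = 163246)
(-18*145 - 40404)/(n + 4943) = (-18*145 - 40404)/(163246 + 4943) = (-2610 - 40404)/168189 = -43014*1/168189 = -14338/56063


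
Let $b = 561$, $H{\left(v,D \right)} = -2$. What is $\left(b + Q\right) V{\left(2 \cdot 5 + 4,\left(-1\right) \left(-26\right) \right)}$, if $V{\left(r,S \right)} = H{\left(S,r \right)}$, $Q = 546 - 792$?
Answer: $-630$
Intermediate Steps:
$Q = -246$ ($Q = 546 - 792 = -246$)
$V{\left(r,S \right)} = -2$
$\left(b + Q\right) V{\left(2 \cdot 5 + 4,\left(-1\right) \left(-26\right) \right)} = \left(561 - 246\right) \left(-2\right) = 315 \left(-2\right) = -630$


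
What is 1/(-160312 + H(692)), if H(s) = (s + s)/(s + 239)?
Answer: -931/149249088 ≈ -6.2379e-6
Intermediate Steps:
H(s) = 2*s/(239 + s) (H(s) = (2*s)/(239 + s) = 2*s/(239 + s))
1/(-160312 + H(692)) = 1/(-160312 + 2*692/(239 + 692)) = 1/(-160312 + 2*692/931) = 1/(-160312 + 2*692*(1/931)) = 1/(-160312 + 1384/931) = 1/(-149249088/931) = -931/149249088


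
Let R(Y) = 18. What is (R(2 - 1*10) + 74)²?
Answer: 8464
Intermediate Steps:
(R(2 - 1*10) + 74)² = (18 + 74)² = 92² = 8464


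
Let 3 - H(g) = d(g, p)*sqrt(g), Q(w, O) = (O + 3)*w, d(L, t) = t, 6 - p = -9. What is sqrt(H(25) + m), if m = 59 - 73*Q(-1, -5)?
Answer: I*sqrt(159) ≈ 12.61*I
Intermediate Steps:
p = 15 (p = 6 - 1*(-9) = 6 + 9 = 15)
Q(w, O) = w*(3 + O) (Q(w, O) = (3 + O)*w = w*(3 + O))
H(g) = 3 - 15*sqrt(g)
m = -87 (m = 59 - (-73)*(3 - 5) = 59 - (-73)*(-2) = 59 - 73*2 = 59 - 146 = -87)
sqrt(H(25) + m) = sqrt((3 - 15*sqrt(25)) - 87) = sqrt((3 - 15*5) - 87) = sqrt((3 - 75) - 87) = sqrt(-72 - 87) = sqrt(-159) = I*sqrt(159)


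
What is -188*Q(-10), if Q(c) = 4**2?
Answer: -3008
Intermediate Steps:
Q(c) = 16
-188*Q(-10) = -188*16 = -3008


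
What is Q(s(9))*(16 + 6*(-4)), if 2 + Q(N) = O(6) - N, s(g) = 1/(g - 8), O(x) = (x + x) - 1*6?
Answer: -24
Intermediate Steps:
O(x) = -6 + 2*x (O(x) = 2*x - 6 = -6 + 2*x)
s(g) = 1/(-8 + g)
Q(N) = 4 - N (Q(N) = -2 + ((-6 + 2*6) - N) = -2 + ((-6 + 12) - N) = -2 + (6 - N) = 4 - N)
Q(s(9))*(16 + 6*(-4)) = (4 - 1/(-8 + 9))*(16 + 6*(-4)) = (4 - 1/1)*(16 - 24) = (4 - 1*1)*(-8) = (4 - 1)*(-8) = 3*(-8) = -24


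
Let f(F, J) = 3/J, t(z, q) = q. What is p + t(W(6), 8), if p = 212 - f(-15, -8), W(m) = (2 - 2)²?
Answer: 1763/8 ≈ 220.38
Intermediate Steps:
W(m) = 0 (W(m) = 0² = 0)
p = 1699/8 (p = 212 - 3/(-8) = 212 - 3*(-1)/8 = 212 - 1*(-3/8) = 212 + 3/8 = 1699/8 ≈ 212.38)
p + t(W(6), 8) = 1699/8 + 8 = 1763/8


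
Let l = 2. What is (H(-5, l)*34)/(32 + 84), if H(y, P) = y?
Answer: -85/58 ≈ -1.4655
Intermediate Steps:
(H(-5, l)*34)/(32 + 84) = (-5*34)/(32 + 84) = -170/116 = -170*1/116 = -85/58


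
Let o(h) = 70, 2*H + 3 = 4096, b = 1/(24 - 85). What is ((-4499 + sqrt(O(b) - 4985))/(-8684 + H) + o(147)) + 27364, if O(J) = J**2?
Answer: 364195348/13275 - 16*I*sqrt(289831)/809775 ≈ 27435.0 - 0.010637*I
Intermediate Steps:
b = -1/61 (b = 1/(-61) = -1/61 ≈ -0.016393)
H = 4093/2 (H = -3/2 + (1/2)*4096 = -3/2 + 2048 = 4093/2 ≈ 2046.5)
((-4499 + sqrt(O(b) - 4985))/(-8684 + H) + o(147)) + 27364 = ((-4499 + sqrt((-1/61)**2 - 4985))/(-8684 + 4093/2) + 70) + 27364 = ((-4499 + sqrt(1/3721 - 4985))/(-13275/2) + 70) + 27364 = ((-4499 + sqrt(-18549184/3721))*(-2/13275) + 70) + 27364 = ((-4499 + 8*I*sqrt(289831)/61)*(-2/13275) + 70) + 27364 = ((8998/13275 - 16*I*sqrt(289831)/809775) + 70) + 27364 = (938248/13275 - 16*I*sqrt(289831)/809775) + 27364 = 364195348/13275 - 16*I*sqrt(289831)/809775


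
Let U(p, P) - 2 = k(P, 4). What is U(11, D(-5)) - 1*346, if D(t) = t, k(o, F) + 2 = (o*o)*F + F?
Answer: -242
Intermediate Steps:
k(o, F) = -2 + F + F*o² (k(o, F) = -2 + ((o*o)*F + F) = -2 + (o²*F + F) = -2 + (F*o² + F) = -2 + (F + F*o²) = -2 + F + F*o²)
U(p, P) = 4 + 4*P² (U(p, P) = 2 + (-2 + 4 + 4*P²) = 2 + (2 + 4*P²) = 4 + 4*P²)
U(11, D(-5)) - 1*346 = (4 + 4*(-5)²) - 1*346 = (4 + 4*25) - 346 = (4 + 100) - 346 = 104 - 346 = -242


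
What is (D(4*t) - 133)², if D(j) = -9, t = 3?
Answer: 20164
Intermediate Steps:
(D(4*t) - 133)² = (-9 - 133)² = (-142)² = 20164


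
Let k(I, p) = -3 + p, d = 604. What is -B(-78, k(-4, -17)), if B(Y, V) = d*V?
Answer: 12080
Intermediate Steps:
B(Y, V) = 604*V
-B(-78, k(-4, -17)) = -604*(-3 - 17) = -604*(-20) = -1*(-12080) = 12080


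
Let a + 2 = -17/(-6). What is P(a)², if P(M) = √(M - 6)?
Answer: -31/6 ≈ -5.1667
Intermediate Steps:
a = ⅚ (a = -2 - 17/(-6) = -2 - 17*(-⅙) = -2 + 17/6 = ⅚ ≈ 0.83333)
P(M) = √(-6 + M)
P(a)² = (√(-6 + ⅚))² = (√(-31/6))² = (I*√186/6)² = -31/6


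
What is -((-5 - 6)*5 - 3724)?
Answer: 3779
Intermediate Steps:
-((-5 - 6)*5 - 3724) = -(-11*5 - 133*28) = -(-55 - 3724) = -1*(-3779) = 3779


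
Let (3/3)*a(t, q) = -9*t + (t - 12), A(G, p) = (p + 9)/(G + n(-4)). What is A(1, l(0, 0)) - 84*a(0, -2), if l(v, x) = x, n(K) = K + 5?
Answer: 2025/2 ≈ 1012.5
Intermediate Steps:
n(K) = 5 + K
A(G, p) = (9 + p)/(1 + G) (A(G, p) = (p + 9)/(G + (5 - 4)) = (9 + p)/(G + 1) = (9 + p)/(1 + G))
a(t, q) = -12 - 8*t (a(t, q) = -9*t + (t - 12) = -9*t + (-12 + t) = -12 - 8*t)
A(1, l(0, 0)) - 84*a(0, -2) = (9 + 0)/(1 + 1) - 84*(-12 - 8*0) = 9/2 - 84*(-12 + 0) = (1/2)*9 - 84*(-12) = 9/2 + 1008 = 2025/2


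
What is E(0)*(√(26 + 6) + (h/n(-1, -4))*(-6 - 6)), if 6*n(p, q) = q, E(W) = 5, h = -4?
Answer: -360 + 20*√2 ≈ -331.72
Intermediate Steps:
n(p, q) = q/6
E(0)*(√(26 + 6) + (h/n(-1, -4))*(-6 - 6)) = 5*(√(26 + 6) + (-4/((⅙)*(-4)))*(-6 - 6)) = 5*(√32 - 4/(-⅔)*(-12)) = 5*(4*√2 - 4*(-3/2)*(-12)) = 5*(4*√2 + 6*(-12)) = 5*(4*√2 - 72) = 5*(-72 + 4*√2) = -360 + 20*√2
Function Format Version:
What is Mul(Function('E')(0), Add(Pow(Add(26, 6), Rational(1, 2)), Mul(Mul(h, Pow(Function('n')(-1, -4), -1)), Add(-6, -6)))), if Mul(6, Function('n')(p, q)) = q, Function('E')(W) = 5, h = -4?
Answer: Add(-360, Mul(20, Pow(2, Rational(1, 2)))) ≈ -331.72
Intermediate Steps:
Function('n')(p, q) = Mul(Rational(1, 6), q)
Mul(Function('E')(0), Add(Pow(Add(26, 6), Rational(1, 2)), Mul(Mul(h, Pow(Function('n')(-1, -4), -1)), Add(-6, -6)))) = Mul(5, Add(Pow(Add(26, 6), Rational(1, 2)), Mul(Mul(-4, Pow(Mul(Rational(1, 6), -4), -1)), Add(-6, -6)))) = Mul(5, Add(Pow(32, Rational(1, 2)), Mul(Mul(-4, Pow(Rational(-2, 3), -1)), -12))) = Mul(5, Add(Mul(4, Pow(2, Rational(1, 2))), Mul(Mul(-4, Rational(-3, 2)), -12))) = Mul(5, Add(Mul(4, Pow(2, Rational(1, 2))), Mul(6, -12))) = Mul(5, Add(Mul(4, Pow(2, Rational(1, 2))), -72)) = Mul(5, Add(-72, Mul(4, Pow(2, Rational(1, 2))))) = Add(-360, Mul(20, Pow(2, Rational(1, 2))))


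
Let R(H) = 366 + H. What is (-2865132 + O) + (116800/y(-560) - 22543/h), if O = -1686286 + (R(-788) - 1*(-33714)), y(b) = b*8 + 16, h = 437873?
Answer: -551967145455839/122166567 ≈ -4.5182e+6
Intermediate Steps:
y(b) = 16 + 8*b (y(b) = 8*b + 16 = 16 + 8*b)
O = -1652994 (O = -1686286 + ((366 - 788) - 1*(-33714)) = -1686286 + (-422 + 33714) = -1686286 + 33292 = -1652994)
(-2865132 + O) + (116800/y(-560) - 22543/h) = (-2865132 - 1652994) + (116800/(16 + 8*(-560)) - 22543/437873) = -4518126 + (116800/(16 - 4480) - 22543*1/437873) = -4518126 + (116800/(-4464) - 22543/437873) = -4518126 + (116800*(-1/4464) - 22543/437873) = -4518126 + (-7300/279 - 22543/437873) = -4518126 - 3202762397/122166567 = -551967145455839/122166567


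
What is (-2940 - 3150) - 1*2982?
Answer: -9072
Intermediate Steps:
(-2940 - 3150) - 1*2982 = -6090 - 2982 = -9072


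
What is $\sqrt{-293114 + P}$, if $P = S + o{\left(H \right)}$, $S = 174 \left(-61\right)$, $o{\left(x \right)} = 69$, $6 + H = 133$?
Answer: $i \sqrt{303659} \approx 551.05 i$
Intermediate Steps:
$H = 127$ ($H = -6 + 133 = 127$)
$S = -10614$
$P = -10545$ ($P = -10614 + 69 = -10545$)
$\sqrt{-293114 + P} = \sqrt{-293114 - 10545} = \sqrt{-303659} = i \sqrt{303659}$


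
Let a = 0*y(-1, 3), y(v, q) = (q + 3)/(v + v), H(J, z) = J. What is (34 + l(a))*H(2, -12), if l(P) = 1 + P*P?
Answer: 70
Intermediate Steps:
y(v, q) = (3 + q)/(2*v) (y(v, q) = (3 + q)/((2*v)) = (3 + q)*(1/(2*v)) = (3 + q)/(2*v))
a = 0 (a = 0*((½)*(3 + 3)/(-1)) = 0*((½)*(-1)*6) = 0*(-3) = 0)
l(P) = 1 + P²
(34 + l(a))*H(2, -12) = (34 + (1 + 0²))*2 = (34 + (1 + 0))*2 = (34 + 1)*2 = 35*2 = 70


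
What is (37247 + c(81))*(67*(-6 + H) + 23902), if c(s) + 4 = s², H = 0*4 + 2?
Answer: 1035263736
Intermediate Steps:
H = 2 (H = 0 + 2 = 2)
c(s) = -4 + s²
(37247 + c(81))*(67*(-6 + H) + 23902) = (37247 + (-4 + 81²))*(67*(-6 + 2) + 23902) = (37247 + (-4 + 6561))*(67*(-4) + 23902) = (37247 + 6557)*(-268 + 23902) = 43804*23634 = 1035263736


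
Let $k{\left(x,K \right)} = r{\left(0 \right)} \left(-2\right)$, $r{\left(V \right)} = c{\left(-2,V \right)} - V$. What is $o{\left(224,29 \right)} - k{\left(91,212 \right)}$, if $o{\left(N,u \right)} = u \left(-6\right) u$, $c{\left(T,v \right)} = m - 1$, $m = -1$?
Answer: $-5050$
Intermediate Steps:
$c{\left(T,v \right)} = -2$ ($c{\left(T,v \right)} = -1 - 1 = -2$)
$r{\left(V \right)} = -2 - V$
$o{\left(N,u \right)} = - 6 u^{2}$ ($o{\left(N,u \right)} = - 6 u u = - 6 u^{2}$)
$k{\left(x,K \right)} = 4$ ($k{\left(x,K \right)} = \left(-2 - 0\right) \left(-2\right) = \left(-2 + 0\right) \left(-2\right) = \left(-2\right) \left(-2\right) = 4$)
$o{\left(224,29 \right)} - k{\left(91,212 \right)} = - 6 \cdot 29^{2} - 4 = \left(-6\right) 841 - 4 = -5046 - 4 = -5050$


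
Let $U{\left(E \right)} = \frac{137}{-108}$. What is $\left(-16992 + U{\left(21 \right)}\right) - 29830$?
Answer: $- \frac{5056913}{108} \approx -46823.0$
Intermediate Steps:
$U{\left(E \right)} = - \frac{137}{108}$ ($U{\left(E \right)} = 137 \left(- \frac{1}{108}\right) = - \frac{137}{108}$)
$\left(-16992 + U{\left(21 \right)}\right) - 29830 = \left(-16992 - \frac{137}{108}\right) - 29830 = - \frac{1835273}{108} - 29830 = - \frac{5056913}{108}$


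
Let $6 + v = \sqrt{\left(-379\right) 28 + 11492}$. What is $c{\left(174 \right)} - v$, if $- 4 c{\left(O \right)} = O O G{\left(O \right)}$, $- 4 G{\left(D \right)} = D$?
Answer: $\frac{658515}{2} - 4 \sqrt{55} \approx 3.2923 \cdot 10^{5}$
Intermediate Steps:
$G{\left(D \right)} = - \frac{D}{4}$
$c{\left(O \right)} = \frac{O^{3}}{16}$ ($c{\left(O \right)} = - \frac{O O \left(- \frac{O}{4}\right)}{4} = - \frac{O^{2} \left(- \frac{O}{4}\right)}{4} = - \frac{\left(- \frac{1}{4}\right) O^{3}}{4} = \frac{O^{3}}{16}$)
$v = -6 + 4 \sqrt{55}$ ($v = -6 + \sqrt{\left(-379\right) 28 + 11492} = -6 + \sqrt{-10612 + 11492} = -6 + \sqrt{880} = -6 + 4 \sqrt{55} \approx 23.665$)
$c{\left(174 \right)} - v = \frac{174^{3}}{16} - \left(-6 + 4 \sqrt{55}\right) = \frac{1}{16} \cdot 5268024 + \left(6 - 4 \sqrt{55}\right) = \frac{658503}{2} + \left(6 - 4 \sqrt{55}\right) = \frac{658515}{2} - 4 \sqrt{55}$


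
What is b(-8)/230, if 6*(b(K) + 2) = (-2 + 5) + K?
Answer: -17/1380 ≈ -0.012319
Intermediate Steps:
b(K) = -3/2 + K/6 (b(K) = -2 + ((-2 + 5) + K)/6 = -2 + (3 + K)/6 = -2 + (½ + K/6) = -3/2 + K/6)
b(-8)/230 = (-3/2 + (⅙)*(-8))/230 = (-3/2 - 4/3)*(1/230) = -17/6*1/230 = -17/1380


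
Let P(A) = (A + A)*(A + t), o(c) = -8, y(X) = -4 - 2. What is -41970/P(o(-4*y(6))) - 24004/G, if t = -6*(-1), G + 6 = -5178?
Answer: -211723/162 ≈ -1306.9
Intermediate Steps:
G = -5184 (G = -6 - 5178 = -5184)
y(X) = -6
t = 6
P(A) = 2*A*(6 + A) (P(A) = (A + A)*(A + 6) = (2*A)*(6 + A) = 2*A*(6 + A))
-41970/P(o(-4*y(6))) - 24004/G = -41970*(-1/(16*(6 - 8))) - 24004/(-5184) = -41970/(2*(-8)*(-2)) - 24004*(-1/5184) = -41970/32 + 6001/1296 = -41970*1/32 + 6001/1296 = -20985/16 + 6001/1296 = -211723/162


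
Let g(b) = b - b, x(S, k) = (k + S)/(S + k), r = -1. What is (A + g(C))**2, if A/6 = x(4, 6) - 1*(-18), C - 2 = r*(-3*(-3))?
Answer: 12996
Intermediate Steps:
x(S, k) = 1 (x(S, k) = (S + k)/(S + k) = 1)
C = -7 (C = 2 - (-3)*(-3) = 2 - 1*9 = 2 - 9 = -7)
g(b) = 0
A = 114 (A = 6*(1 - 1*(-18)) = 6*(1 + 18) = 6*19 = 114)
(A + g(C))**2 = (114 + 0)**2 = 114**2 = 12996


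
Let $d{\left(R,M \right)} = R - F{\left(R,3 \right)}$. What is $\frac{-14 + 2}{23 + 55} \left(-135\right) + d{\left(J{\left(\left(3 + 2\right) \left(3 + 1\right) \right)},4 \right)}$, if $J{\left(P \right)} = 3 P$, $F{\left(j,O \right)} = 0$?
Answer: $\frac{1050}{13} \approx 80.769$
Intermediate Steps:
$d{\left(R,M \right)} = R$ ($d{\left(R,M \right)} = R - 0 = R + 0 = R$)
$\frac{-14 + 2}{23 + 55} \left(-135\right) + d{\left(J{\left(\left(3 + 2\right) \left(3 + 1\right) \right)},4 \right)} = \frac{-14 + 2}{23 + 55} \left(-135\right) + 3 \left(3 + 2\right) \left(3 + 1\right) = - \frac{12}{78} \left(-135\right) + 3 \cdot 5 \cdot 4 = \left(-12\right) \frac{1}{78} \left(-135\right) + 3 \cdot 20 = \left(- \frac{2}{13}\right) \left(-135\right) + 60 = \frac{270}{13} + 60 = \frac{1050}{13}$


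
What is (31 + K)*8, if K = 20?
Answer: 408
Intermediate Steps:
(31 + K)*8 = (31 + 20)*8 = 51*8 = 408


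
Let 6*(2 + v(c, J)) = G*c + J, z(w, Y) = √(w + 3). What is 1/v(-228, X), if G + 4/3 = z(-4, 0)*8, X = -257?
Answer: 210/3328201 + 10944*I/3328201 ≈ 6.3097e-5 + 0.0032883*I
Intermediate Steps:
z(w, Y) = √(3 + w)
G = -4/3 + 8*I (G = -4/3 + √(3 - 4)*8 = -4/3 + √(-1)*8 = -4/3 + I*8 = -4/3 + 8*I ≈ -1.3333 + 8.0*I)
v(c, J) = -2 + J/6 + c*(-4/3 + 8*I)/6 (v(c, J) = -2 + ((-4/3 + 8*I)*c + J)/6 = -2 + (c*(-4/3 + 8*I) + J)/6 = -2 + (J + c*(-4/3 + 8*I))/6 = -2 + (J/6 + c*(-4/3 + 8*I)/6) = -2 + J/6 + c*(-4/3 + 8*I)/6)
1/v(-228, X) = 1/(-2 + (⅙)*(-257) + (1/18)*(-228)*(-4 + 24*I)) = 1/(-2 - 257/6 + (152/3 - 304*I)) = 1/(35/6 - 304*I) = 36*(35/6 + 304*I)/3328201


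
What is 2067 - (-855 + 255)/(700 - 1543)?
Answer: 580627/281 ≈ 2066.3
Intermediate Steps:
2067 - (-855 + 255)/(700 - 1543) = 2067 - (-600)/(-843) = 2067 - (-600)*(-1)/843 = 2067 - 1*200/281 = 2067 - 200/281 = 580627/281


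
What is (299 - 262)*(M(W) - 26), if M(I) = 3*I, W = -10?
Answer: -2072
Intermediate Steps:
(299 - 262)*(M(W) - 26) = (299 - 262)*(3*(-10) - 26) = 37*(-30 - 26) = 37*(-56) = -2072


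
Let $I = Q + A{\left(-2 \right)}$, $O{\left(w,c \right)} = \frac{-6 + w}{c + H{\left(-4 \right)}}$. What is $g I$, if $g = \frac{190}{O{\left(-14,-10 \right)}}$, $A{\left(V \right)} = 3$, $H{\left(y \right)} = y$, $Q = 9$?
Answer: $1596$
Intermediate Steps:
$O{\left(w,c \right)} = \frac{-6 + w}{-4 + c}$ ($O{\left(w,c \right)} = \frac{-6 + w}{c - 4} = \frac{-6 + w}{-4 + c}$)
$I = 12$ ($I = 9 + 3 = 12$)
$g = 133$ ($g = \frac{190}{\frac{1}{-4 - 10} \left(-6 - 14\right)} = \frac{190}{\frac{1}{-14} \left(-20\right)} = \frac{190}{\left(- \frac{1}{14}\right) \left(-20\right)} = \frac{190}{\frac{10}{7}} = 190 \cdot \frac{7}{10} = 133$)
$g I = 133 \cdot 12 = 1596$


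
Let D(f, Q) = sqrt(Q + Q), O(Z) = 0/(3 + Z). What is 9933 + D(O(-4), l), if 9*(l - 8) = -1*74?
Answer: 9933 + 2*I/3 ≈ 9933.0 + 0.66667*I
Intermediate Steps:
O(Z) = 0
l = -2/9 (l = 8 + (-1*74)/9 = 8 + (1/9)*(-74) = 8 - 74/9 = -2/9 ≈ -0.22222)
D(f, Q) = sqrt(2)*sqrt(Q) (D(f, Q) = sqrt(2*Q) = sqrt(2)*sqrt(Q))
9933 + D(O(-4), l) = 9933 + sqrt(2)*sqrt(-2/9) = 9933 + sqrt(2)*(I*sqrt(2)/3) = 9933 + 2*I/3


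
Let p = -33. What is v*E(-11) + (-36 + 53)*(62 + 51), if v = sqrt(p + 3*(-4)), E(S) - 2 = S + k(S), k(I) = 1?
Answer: 1921 - 24*I*sqrt(5) ≈ 1921.0 - 53.666*I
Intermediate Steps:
E(S) = 3 + S (E(S) = 2 + (S + 1) = 2 + (1 + S) = 3 + S)
v = 3*I*sqrt(5) (v = sqrt(-33 + 3*(-4)) = sqrt(-33 - 12) = sqrt(-45) = 3*I*sqrt(5) ≈ 6.7082*I)
v*E(-11) + (-36 + 53)*(62 + 51) = (3*I*sqrt(5))*(3 - 11) + (-36 + 53)*(62 + 51) = (3*I*sqrt(5))*(-8) + 17*113 = -24*I*sqrt(5) + 1921 = 1921 - 24*I*sqrt(5)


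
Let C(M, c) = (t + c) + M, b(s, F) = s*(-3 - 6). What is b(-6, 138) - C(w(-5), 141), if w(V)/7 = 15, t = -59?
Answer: -133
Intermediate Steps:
b(s, F) = -9*s (b(s, F) = s*(-9) = -9*s)
w(V) = 105 (w(V) = 7*15 = 105)
C(M, c) = -59 + M + c (C(M, c) = (-59 + c) + M = -59 + M + c)
b(-6, 138) - C(w(-5), 141) = -9*(-6) - (-59 + 105 + 141) = 54 - 1*187 = 54 - 187 = -133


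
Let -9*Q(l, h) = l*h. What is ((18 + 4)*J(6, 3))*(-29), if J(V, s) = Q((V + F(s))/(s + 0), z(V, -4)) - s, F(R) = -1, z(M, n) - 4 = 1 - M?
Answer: 48488/27 ≈ 1795.9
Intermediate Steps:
z(M, n) = 5 - M (z(M, n) = 4 + (1 - M) = 5 - M)
Q(l, h) = -h*l/9 (Q(l, h) = -l*h/9 = -h*l/9)
J(V, s) = -s - (-1 + V)*(5 - V)/(9*s) (J(V, s) = -(5 - V)*(V - 1)/(s + 0)/9 - s = -(5 - V)*(-1 + V)/s/9 - s = -(-1 + V)*(5 - V)/(9*s) - s = -s - (-1 + V)*(5 - V)/(9*s))
((18 + 4)*J(6, 3))*(-29) = ((18 + 4)*((-1*3² + (-1 + 6)*(-5 + 6)/9)/3))*(-29) = (22*((-1*9 + (⅑)*5*1)/3))*(-29) = (22*((-9 + 5/9)/3))*(-29) = (22*((⅓)*(-76/9)))*(-29) = (22*(-76/27))*(-29) = -1672/27*(-29) = 48488/27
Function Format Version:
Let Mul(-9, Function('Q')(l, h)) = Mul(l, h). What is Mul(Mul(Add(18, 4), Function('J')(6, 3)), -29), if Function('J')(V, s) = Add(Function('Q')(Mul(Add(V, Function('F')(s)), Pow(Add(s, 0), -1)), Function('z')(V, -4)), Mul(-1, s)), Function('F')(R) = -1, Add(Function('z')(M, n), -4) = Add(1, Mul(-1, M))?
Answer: Rational(48488, 27) ≈ 1795.9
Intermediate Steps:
Function('z')(M, n) = Add(5, Mul(-1, M)) (Function('z')(M, n) = Add(4, Add(1, Mul(-1, M))) = Add(5, Mul(-1, M)))
Function('Q')(l, h) = Mul(Rational(-1, 9), h, l) (Function('Q')(l, h) = Mul(Rational(-1, 9), Mul(l, h)) = Mul(Rational(-1, 9), Mul(h, l)) = Mul(Rational(-1, 9), h, l))
Function('J')(V, s) = Add(Mul(-1, s), Mul(Rational(-1, 9), Pow(s, -1), Add(-1, V), Add(5, Mul(-1, V)))) (Function('J')(V, s) = Add(Mul(Rational(-1, 9), Add(5, Mul(-1, V)), Mul(Add(V, -1), Pow(Add(s, 0), -1))), Mul(-1, s)) = Add(Mul(Rational(-1, 9), Add(5, Mul(-1, V)), Mul(Add(-1, V), Pow(s, -1))), Mul(-1, s)) = Add(Mul(Rational(-1, 9), Add(5, Mul(-1, V)), Mul(Pow(s, -1), Add(-1, V))), Mul(-1, s)) = Add(Mul(Rational(-1, 9), Pow(s, -1), Add(-1, V), Add(5, Mul(-1, V))), Mul(-1, s)) = Add(Mul(-1, s), Mul(Rational(-1, 9), Pow(s, -1), Add(-1, V), Add(5, Mul(-1, V)))))
Mul(Mul(Add(18, 4), Function('J')(6, 3)), -29) = Mul(Mul(Add(18, 4), Mul(Pow(3, -1), Add(Mul(-1, Pow(3, 2)), Mul(Rational(1, 9), Add(-1, 6), Add(-5, 6))))), -29) = Mul(Mul(22, Mul(Rational(1, 3), Add(Mul(-1, 9), Mul(Rational(1, 9), 5, 1)))), -29) = Mul(Mul(22, Mul(Rational(1, 3), Add(-9, Rational(5, 9)))), -29) = Mul(Mul(22, Mul(Rational(1, 3), Rational(-76, 9))), -29) = Mul(Mul(22, Rational(-76, 27)), -29) = Mul(Rational(-1672, 27), -29) = Rational(48488, 27)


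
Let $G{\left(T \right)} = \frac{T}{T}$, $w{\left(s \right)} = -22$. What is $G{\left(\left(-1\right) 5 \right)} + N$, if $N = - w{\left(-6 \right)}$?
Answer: $23$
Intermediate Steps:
$G{\left(T \right)} = 1$
$N = 22$ ($N = \left(-1\right) \left(-22\right) = 22$)
$G{\left(\left(-1\right) 5 \right)} + N = 1 + 22 = 23$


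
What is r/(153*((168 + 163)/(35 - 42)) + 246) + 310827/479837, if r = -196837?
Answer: 676353696650/23474105877 ≈ 28.813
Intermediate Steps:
r/(153*((168 + 163)/(35 - 42)) + 246) + 310827/479837 = -196837/(153*((168 + 163)/(35 - 42)) + 246) + 310827/479837 = -196837/(153*(331/(-7)) + 246) + 310827*(1/479837) = -196837/(153*(331*(-1/7)) + 246) + 310827/479837 = -196837/(153*(-331/7) + 246) + 310827/479837 = -196837/(-50643/7 + 246) + 310827/479837 = -196837/(-48921/7) + 310827/479837 = -196837*(-7/48921) + 310827/479837 = 1377859/48921 + 310827/479837 = 676353696650/23474105877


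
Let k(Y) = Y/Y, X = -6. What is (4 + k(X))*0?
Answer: 0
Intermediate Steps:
k(Y) = 1
(4 + k(X))*0 = (4 + 1)*0 = 5*0 = 0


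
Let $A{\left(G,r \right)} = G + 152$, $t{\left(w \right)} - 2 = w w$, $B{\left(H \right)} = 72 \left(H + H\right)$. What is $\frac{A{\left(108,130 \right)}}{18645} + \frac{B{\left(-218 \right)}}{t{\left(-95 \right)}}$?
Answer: $- \frac{12954596}{3740187} \approx -3.4636$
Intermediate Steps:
$B{\left(H \right)} = 144 H$ ($B{\left(H \right)} = 72 \cdot 2 H = 144 H$)
$t{\left(w \right)} = 2 + w^{2}$ ($t{\left(w \right)} = 2 + w w = 2 + w^{2}$)
$A{\left(G,r \right)} = 152 + G$
$\frac{A{\left(108,130 \right)}}{18645} + \frac{B{\left(-218 \right)}}{t{\left(-95 \right)}} = \frac{152 + 108}{18645} + \frac{144 \left(-218\right)}{2 + \left(-95\right)^{2}} = 260 \cdot \frac{1}{18645} - \frac{31392}{2 + 9025} = \frac{52}{3729} - \frac{31392}{9027} = \frac{52}{3729} - \frac{3488}{1003} = - \frac{12954596}{3740187}$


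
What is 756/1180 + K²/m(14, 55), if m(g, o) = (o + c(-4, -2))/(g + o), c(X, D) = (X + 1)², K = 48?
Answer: 732969/295 ≈ 2484.6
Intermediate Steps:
c(X, D) = (1 + X)²
m(g, o) = (9 + o)/(g + o) (m(g, o) = (o + (1 - 4)²)/(g + o) = (o + (-3)²)/(g + o) = (o + 9)/(g + o) = (9 + o)/(g + o))
756/1180 + K²/m(14, 55) = 756/1180 + 48²/(((9 + 55)/(14 + 55))) = 756*(1/1180) + 2304/((64/69)) = 189/295 + 2304/(((1/69)*64)) = 189/295 + 2304/(64/69) = 189/295 + 2304*(69/64) = 189/295 + 2484 = 732969/295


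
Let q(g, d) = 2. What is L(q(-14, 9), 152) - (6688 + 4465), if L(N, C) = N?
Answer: -11151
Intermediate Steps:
L(q(-14, 9), 152) - (6688 + 4465) = 2 - (6688 + 4465) = 2 - 1*11153 = 2 - 11153 = -11151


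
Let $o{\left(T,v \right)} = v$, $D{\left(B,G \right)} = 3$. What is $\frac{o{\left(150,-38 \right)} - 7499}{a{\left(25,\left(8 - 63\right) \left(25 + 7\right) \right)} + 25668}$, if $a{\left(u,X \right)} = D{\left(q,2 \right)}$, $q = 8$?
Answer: $- \frac{7537}{25671} \approx -0.2936$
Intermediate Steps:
$a{\left(u,X \right)} = 3$
$\frac{o{\left(150,-38 \right)} - 7499}{a{\left(25,\left(8 - 63\right) \left(25 + 7\right) \right)} + 25668} = \frac{-38 - 7499}{3 + 25668} = - \frac{7537}{25671}$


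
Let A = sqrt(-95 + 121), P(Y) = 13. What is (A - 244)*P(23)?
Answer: -3172 + 13*sqrt(26) ≈ -3105.7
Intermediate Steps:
A = sqrt(26) ≈ 5.0990
(A - 244)*P(23) = (sqrt(26) - 244)*13 = (-244 + sqrt(26))*13 = -3172 + 13*sqrt(26)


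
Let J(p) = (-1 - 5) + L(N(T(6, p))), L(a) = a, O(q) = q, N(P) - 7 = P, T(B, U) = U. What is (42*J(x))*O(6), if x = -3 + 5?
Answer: 756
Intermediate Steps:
x = 2
N(P) = 7 + P
J(p) = 1 + p (J(p) = (-1 - 5) + (7 + p) = -6 + (7 + p) = 1 + p)
(42*J(x))*O(6) = (42*(1 + 2))*6 = (42*3)*6 = 126*6 = 756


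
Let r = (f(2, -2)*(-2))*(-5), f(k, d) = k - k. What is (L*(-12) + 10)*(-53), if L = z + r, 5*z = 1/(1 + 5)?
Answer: -2544/5 ≈ -508.80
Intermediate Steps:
f(k, d) = 0
r = 0 (r = (0*(-2))*(-5) = 0*(-5) = 0)
z = 1/30 (z = 1/(5*(1 + 5)) = (⅕)/6 = (⅕)*(⅙) = 1/30 ≈ 0.033333)
L = 1/30 (L = 1/30 + 0 = 1/30 ≈ 0.033333)
(L*(-12) + 10)*(-53) = ((1/30)*(-12) + 10)*(-53) = (-⅖ + 10)*(-53) = (48/5)*(-53) = -2544/5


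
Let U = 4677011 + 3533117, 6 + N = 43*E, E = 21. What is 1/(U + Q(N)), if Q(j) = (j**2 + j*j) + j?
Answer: 1/9820243 ≈ 1.0183e-7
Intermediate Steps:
N = 897 (N = -6 + 43*21 = -6 + 903 = 897)
U = 8210128
Q(j) = j + 2*j**2 (Q(j) = (j**2 + j**2) + j = 2*j**2 + j = j + 2*j**2)
1/(U + Q(N)) = 1/(8210128 + 897*(1 + 2*897)) = 1/(8210128 + 897*(1 + 1794)) = 1/(8210128 + 897*1795) = 1/(8210128 + 1610115) = 1/9820243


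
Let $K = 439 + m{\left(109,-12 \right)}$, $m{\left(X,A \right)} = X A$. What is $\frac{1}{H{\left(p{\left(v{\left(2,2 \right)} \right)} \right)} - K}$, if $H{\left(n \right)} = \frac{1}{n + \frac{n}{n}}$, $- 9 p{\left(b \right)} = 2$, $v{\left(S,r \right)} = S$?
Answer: $\frac{7}{6092} \approx 0.001149$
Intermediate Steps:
$p{\left(b \right)} = - \frac{2}{9}$ ($p{\left(b \right)} = \left(- \frac{1}{9}\right) 2 = - \frac{2}{9}$)
$m{\left(X,A \right)} = A X$
$H{\left(n \right)} = \frac{1}{1 + n}$ ($H{\left(n \right)} = \frac{1}{n + 1} = \frac{1}{1 + n}$)
$K = -869$ ($K = 439 - 1308 = -869$)
$\frac{1}{H{\left(p{\left(v{\left(2,2 \right)} \right)} \right)} - K} = \frac{1}{\frac{1}{1 - \frac{2}{9}} - -869} = \frac{1}{\frac{1}{\frac{7}{9}} + 869} = \frac{1}{\frac{9}{7} + 869} = \frac{1}{\frac{6092}{7}} = \frac{7}{6092}$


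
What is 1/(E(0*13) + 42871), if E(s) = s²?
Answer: 1/42871 ≈ 2.3326e-5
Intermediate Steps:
1/(E(0*13) + 42871) = 1/((0*13)² + 42871) = 1/(0² + 42871) = 1/(0 + 42871) = 1/42871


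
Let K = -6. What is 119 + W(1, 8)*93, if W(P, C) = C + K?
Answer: 305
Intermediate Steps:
W(P, C) = -6 + C (W(P, C) = C - 6 = -6 + C)
119 + W(1, 8)*93 = 119 + (-6 + 8)*93 = 119 + 2*93 = 119 + 186 = 305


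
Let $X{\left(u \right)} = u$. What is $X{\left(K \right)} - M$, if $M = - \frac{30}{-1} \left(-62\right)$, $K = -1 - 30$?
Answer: $1829$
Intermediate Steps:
$K = -31$ ($K = -1 - 30 = -31$)
$M = -1860$ ($M = \left(-30\right) \left(-1\right) \left(-62\right) = 30 \left(-62\right) = -1860$)
$X{\left(K \right)} - M = -31 - -1860 = -31 + 1860 = 1829$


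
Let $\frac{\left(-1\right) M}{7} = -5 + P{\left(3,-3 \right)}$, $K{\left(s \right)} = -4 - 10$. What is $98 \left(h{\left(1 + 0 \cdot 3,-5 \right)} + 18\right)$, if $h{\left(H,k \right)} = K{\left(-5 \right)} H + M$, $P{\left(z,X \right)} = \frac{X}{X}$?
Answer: $3136$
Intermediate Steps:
$K{\left(s \right)} = -14$ ($K{\left(s \right)} = -4 - 10 = -14$)
$P{\left(z,X \right)} = 1$
$M = 28$ ($M = - 7 \left(-5 + 1\right) = \left(-7\right) \left(-4\right) = 28$)
$h{\left(H,k \right)} = 28 - 14 H$ ($h{\left(H,k \right)} = - 14 H + 28 = 28 - 14 H$)
$98 \left(h{\left(1 + 0 \cdot 3,-5 \right)} + 18\right) = 98 \left(\left(28 - 14 \left(1 + 0 \cdot 3\right)\right) + 18\right) = 98 \left(\left(28 - 14 \left(1 + 0\right)\right) + 18\right) = 98 \left(\left(28 - 14\right) + 18\right) = 98 \left(14 + 18\right) = 98 \cdot 32 = 3136$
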